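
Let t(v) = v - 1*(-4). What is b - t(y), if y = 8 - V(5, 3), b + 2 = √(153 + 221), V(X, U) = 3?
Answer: -11 + √374 ≈ 8.3391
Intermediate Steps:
b = -2 + √374 (b = -2 + √(153 + 221) = -2 + √374 ≈ 17.339)
y = 5 (y = 8 - 1*3 = 8 - 3 = 5)
t(v) = 4 + v (t(v) = v + 4 = 4 + v)
b - t(y) = (-2 + √374) - (4 + 5) = (-2 + √374) - 1*9 = (-2 + √374) - 9 = -11 + √374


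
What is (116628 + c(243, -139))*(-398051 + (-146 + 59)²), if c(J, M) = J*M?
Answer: -32351824182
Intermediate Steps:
(116628 + c(243, -139))*(-398051 + (-146 + 59)²) = (116628 + 243*(-139))*(-398051 + (-146 + 59)²) = (116628 - 33777)*(-398051 + (-87)²) = 82851*(-398051 + 7569) = 82851*(-390482) = -32351824182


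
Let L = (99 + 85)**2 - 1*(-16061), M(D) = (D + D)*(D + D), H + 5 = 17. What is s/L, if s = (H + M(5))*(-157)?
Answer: -2512/7131 ≈ -0.35226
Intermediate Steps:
H = 12 (H = -5 + 17 = 12)
M(D) = 4*D**2 (M(D) = (2*D)*(2*D) = 4*D**2)
L = 49917 (L = 184**2 + 16061 = 33856 + 16061 = 49917)
s = -17584 (s = (12 + 4*5**2)*(-157) = (12 + 4*25)*(-157) = (12 + 100)*(-157) = 112*(-157) = -17584)
s/L = -17584/49917 = -17584*1/49917 = -2512/7131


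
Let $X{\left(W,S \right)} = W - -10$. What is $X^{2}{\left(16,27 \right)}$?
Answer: $676$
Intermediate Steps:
$X{\left(W,S \right)} = 10 + W$ ($X{\left(W,S \right)} = W + 10 = 10 + W$)
$X^{2}{\left(16,27 \right)} = \left(10 + 16\right)^{2} = 26^{2} = 676$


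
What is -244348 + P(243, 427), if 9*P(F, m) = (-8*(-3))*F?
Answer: -243700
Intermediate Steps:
P(F, m) = 8*F/3 (P(F, m) = ((-8*(-3))*F)/9 = (24*F)/9 = 8*F/3)
-244348 + P(243, 427) = -244348 + (8/3)*243 = -244348 + 648 = -243700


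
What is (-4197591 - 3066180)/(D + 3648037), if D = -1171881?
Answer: -7263771/2476156 ≈ -2.9335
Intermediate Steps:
(-4197591 - 3066180)/(D + 3648037) = (-4197591 - 3066180)/(-1171881 + 3648037) = -7263771/2476156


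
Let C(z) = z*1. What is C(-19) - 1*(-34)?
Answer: 15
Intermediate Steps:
C(z) = z
C(-19) - 1*(-34) = -19 - 1*(-34) = -19 + 34 = 15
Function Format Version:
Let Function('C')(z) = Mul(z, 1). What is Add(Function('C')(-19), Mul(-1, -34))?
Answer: 15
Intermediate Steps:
Function('C')(z) = z
Add(Function('C')(-19), Mul(-1, -34)) = Add(-19, Mul(-1, -34)) = Add(-19, 34) = 15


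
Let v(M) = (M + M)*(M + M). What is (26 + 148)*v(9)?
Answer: 56376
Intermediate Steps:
v(M) = 4*M² (v(M) = (2*M)*(2*M) = 4*M²)
(26 + 148)*v(9) = (26 + 148)*(4*9²) = 174*(4*81) = 174*324 = 56376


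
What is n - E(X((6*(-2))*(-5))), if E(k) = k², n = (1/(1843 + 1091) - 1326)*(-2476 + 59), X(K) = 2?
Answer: 9403285675/2934 ≈ 3.2049e+6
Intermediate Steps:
n = 9403297411/2934 (n = (1/2934 - 1326)*(-2417) = -3890483/2934*(-2417) = 9403297411/2934 ≈ 3.2049e+6)
n - E(X((6*(-2))*(-5))) = 9403297411/2934 - 1*2² = 9403297411/2934 - 1*4 = 9403297411/2934 - 4 = 9403285675/2934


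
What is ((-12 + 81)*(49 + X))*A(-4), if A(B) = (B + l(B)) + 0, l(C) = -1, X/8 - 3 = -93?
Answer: 231495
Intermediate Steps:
X = -720 (X = 24 + 8*(-93) = 24 - 744 = -720)
A(B) = -1 + B (A(B) = (B - 1) + 0 = (-1 + B) + 0 = -1 + B)
((-12 + 81)*(49 + X))*A(-4) = ((-12 + 81)*(49 - 720))*(-1 - 4) = (69*(-671))*(-5) = -46299*(-5) = 231495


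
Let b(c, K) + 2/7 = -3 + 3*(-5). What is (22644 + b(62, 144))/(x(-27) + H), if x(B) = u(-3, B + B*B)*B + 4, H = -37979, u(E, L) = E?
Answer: -79190/132629 ≈ -0.59708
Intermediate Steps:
b(c, K) = -128/7 (b(c, K) = -2/7 + (-3 + 3*(-5)) = -2/7 + (-3 - 15) = -2/7 - 18 = -128/7)
x(B) = 4 - 3*B (x(B) = -3*B + 4 = 4 - 3*B)
(22644 + b(62, 144))/(x(-27) + H) = (22644 - 128/7)/((4 - 3*(-27)) - 37979) = 158380/(7*((4 + 81) - 37979)) = 158380/(7*(85 - 37979)) = (158380/7)/(-37894) = (158380/7)*(-1/37894) = -79190/132629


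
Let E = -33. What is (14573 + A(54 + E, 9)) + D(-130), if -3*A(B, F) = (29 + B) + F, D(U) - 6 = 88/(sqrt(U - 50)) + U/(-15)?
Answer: 14568 - 44*I*sqrt(5)/15 ≈ 14568.0 - 6.5591*I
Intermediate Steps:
D(U) = 6 + 88/sqrt(-50 + U) - U/15 (D(U) = 6 + (88/(sqrt(U - 50)) + U/(-15)) = 6 + (88/(sqrt(-50 + U)) + U*(-1/15)) = 6 + (88/sqrt(-50 + U) - U/15) = 6 + 88/sqrt(-50 + U) - U/15)
A(B, F) = -29/3 - B/3 - F/3 (A(B, F) = -((29 + B) + F)/3 = -(29 + B + F)/3 = -29/3 - B/3 - F/3)
(14573 + A(54 + E, 9)) + D(-130) = (14573 + (-29/3 - (54 - 33)/3 - 1/3*9)) + (6 + 88/sqrt(-50 - 130) - 1/15*(-130)) = (14573 + (-29/3 - 1/3*21 - 3)) + (6 + 88/sqrt(-180) + 26/3) = (14573 + (-29/3 - 7 - 3)) + (6 + 88*(-I*sqrt(5)/30) + 26/3) = (14573 - 59/3) + (6 - 44*I*sqrt(5)/15 + 26/3) = 43660/3 + (44/3 - 44*I*sqrt(5)/15) = 14568 - 44*I*sqrt(5)/15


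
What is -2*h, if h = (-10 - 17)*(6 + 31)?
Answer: 1998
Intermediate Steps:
h = -999 (h = -27*37 = -999)
-2*h = -2*(-999) = 1998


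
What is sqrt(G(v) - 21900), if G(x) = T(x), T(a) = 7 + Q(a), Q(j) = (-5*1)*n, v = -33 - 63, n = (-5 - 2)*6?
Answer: I*sqrt(21683) ≈ 147.25*I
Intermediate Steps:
n = -42 (n = -7*6 = -42)
v = -96
Q(j) = 210 (Q(j) = -5*1*(-42) = -5*(-42) = 210)
T(a) = 217 (T(a) = 7 + 210 = 217)
G(x) = 217
sqrt(G(v) - 21900) = sqrt(217 - 21900) = sqrt(-21683) = I*sqrt(21683)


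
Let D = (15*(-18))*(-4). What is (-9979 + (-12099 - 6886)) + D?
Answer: -27884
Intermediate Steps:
D = 1080 (D = -270*(-4) = 1080)
(-9979 + (-12099 - 6886)) + D = (-9979 + (-12099 - 6886)) + 1080 = (-9979 - 18985) + 1080 = -28964 + 1080 = -27884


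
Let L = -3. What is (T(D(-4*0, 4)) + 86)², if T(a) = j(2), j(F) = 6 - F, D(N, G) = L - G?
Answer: 8100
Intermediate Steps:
D(N, G) = -3 - G
T(a) = 4 (T(a) = 6 - 1*2 = 6 - 2 = 4)
(T(D(-4*0, 4)) + 86)² = (4 + 86)² = 90² = 8100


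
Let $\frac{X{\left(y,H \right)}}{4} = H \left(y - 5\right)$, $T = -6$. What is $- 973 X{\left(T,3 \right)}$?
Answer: $128436$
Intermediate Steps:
$X{\left(y,H \right)} = 4 H \left(-5 + y\right)$ ($X{\left(y,H \right)} = 4 H \left(y - 5\right) = 4 H \left(-5 + y\right)$)
$- 973 X{\left(T,3 \right)} = - 973 \cdot 4 \cdot 3 \left(-5 - 6\right) = - 973 \cdot 4 \cdot 3 \left(-11\right) = \left(-973\right) \left(-132\right) = 128436$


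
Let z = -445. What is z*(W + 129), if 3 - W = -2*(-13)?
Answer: -47170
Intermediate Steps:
W = -23 (W = 3 - (-2)*(-13) = 3 - 1*26 = 3 - 26 = -23)
z*(W + 129) = -445*(-23 + 129) = -445*106 = -47170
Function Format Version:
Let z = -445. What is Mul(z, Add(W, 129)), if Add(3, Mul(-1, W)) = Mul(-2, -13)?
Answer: -47170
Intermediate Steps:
W = -23 (W = Add(3, Mul(-1, Mul(-2, -13))) = Add(3, Mul(-1, 26)) = Add(3, -26) = -23)
Mul(z, Add(W, 129)) = Mul(-445, Add(-23, 129)) = Mul(-445, 106) = -47170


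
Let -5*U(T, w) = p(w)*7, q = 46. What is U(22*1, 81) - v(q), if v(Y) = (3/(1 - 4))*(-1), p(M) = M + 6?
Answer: -614/5 ≈ -122.80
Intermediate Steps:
p(M) = 6 + M
v(Y) = 1 (v(Y) = (3/(-3))*(-1) = (3*(-⅓))*(-1) = -1*(-1) = 1)
U(T, w) = -42/5 - 7*w/5 (U(T, w) = -(6 + w)*7/5 = -(42 + 7*w)/5 = -42/5 - 7*w/5)
U(22*1, 81) - v(q) = (-42/5 - 7/5*81) - 1*1 = (-42/5 - 567/5) - 1 = -609/5 - 1 = -614/5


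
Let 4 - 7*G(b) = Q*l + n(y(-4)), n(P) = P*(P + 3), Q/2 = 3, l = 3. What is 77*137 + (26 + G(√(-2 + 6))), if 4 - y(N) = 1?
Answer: 73993/7 ≈ 10570.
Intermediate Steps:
y(N) = 3 (y(N) = 4 - 1*1 = 4 - 1 = 3)
Q = 6 (Q = 2*3 = 6)
n(P) = P*(3 + P)
G(b) = -32/7 (G(b) = 4/7 - (6*3 + 3*(3 + 3))/7 = 4/7 - (18 + 3*6)/7 = 4/7 - (18 + 18)/7 = 4/7 - ⅐*36 = 4/7 - 36/7 = -32/7)
77*137 + (26 + G(√(-2 + 6))) = 77*137 + (26 - 32/7) = 10549 + 150/7 = 73993/7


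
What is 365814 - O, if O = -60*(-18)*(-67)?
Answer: 438174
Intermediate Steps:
O = -72360 (O = 1080*(-67) = -72360)
365814 - O = 365814 - 1*(-72360) = 365814 + 72360 = 438174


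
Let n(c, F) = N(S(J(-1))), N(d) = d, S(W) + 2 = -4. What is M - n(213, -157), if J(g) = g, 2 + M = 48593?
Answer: 48597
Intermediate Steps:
M = 48591 (M = -2 + 48593 = 48591)
S(W) = -6 (S(W) = -2 - 4 = -6)
n(c, F) = -6
M - n(213, -157) = 48591 - 1*(-6) = 48591 + 6 = 48597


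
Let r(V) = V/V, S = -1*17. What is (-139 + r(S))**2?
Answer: 19044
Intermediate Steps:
S = -17
r(V) = 1
(-139 + r(S))**2 = (-139 + 1)**2 = (-138)**2 = 19044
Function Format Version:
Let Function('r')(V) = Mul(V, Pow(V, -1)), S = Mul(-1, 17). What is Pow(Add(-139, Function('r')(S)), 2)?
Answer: 19044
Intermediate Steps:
S = -17
Function('r')(V) = 1
Pow(Add(-139, Function('r')(S)), 2) = Pow(Add(-139, 1), 2) = Pow(-138, 2) = 19044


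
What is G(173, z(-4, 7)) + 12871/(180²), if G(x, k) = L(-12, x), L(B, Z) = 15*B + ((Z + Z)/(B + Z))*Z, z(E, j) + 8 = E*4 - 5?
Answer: 1002519431/5216400 ≈ 192.19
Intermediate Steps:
z(E, j) = -13 + 4*E (z(E, j) = -8 + (E*4 - 5) = -8 + (4*E - 5) = -8 + (-5 + 4*E) = -13 + 4*E)
L(B, Z) = 15*B + 2*Z²/(B + Z) (L(B, Z) = 15*B + ((2*Z)/(B + Z))*Z = 15*B + (2*Z/(B + Z))*Z = 15*B + 2*Z²/(B + Z))
G(x, k) = (2160 - 180*x + 2*x²)/(-12 + x) (G(x, k) = (2*x² + 15*(-12)² + 15*(-12)*x)/(-12 + x) = (2*x² + 15*144 - 180*x)/(-12 + x) = (2*x² + 2160 - 180*x)/(-12 + x) = (2160 - 180*x + 2*x²)/(-12 + x))
G(173, z(-4, 7)) + 12871/(180²) = 2*(1080 + 173² - 90*173)/(-12 + 173) + 12871/(180²) = 2*(1080 + 29929 - 15570)/161 + 12871/32400 = 2*(1/161)*15439 + 12871*(1/32400) = 30878/161 + 12871/32400 = 1002519431/5216400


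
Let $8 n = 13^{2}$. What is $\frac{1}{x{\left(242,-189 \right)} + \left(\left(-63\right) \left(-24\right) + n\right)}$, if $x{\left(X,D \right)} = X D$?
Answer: $- \frac{8}{353639} \approx -2.2622 \cdot 10^{-5}$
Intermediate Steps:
$n = \frac{169}{8}$ ($n = \frac{13^{2}}{8} = \frac{1}{8} \cdot 169 = \frac{169}{8} \approx 21.125$)
$x{\left(X,D \right)} = D X$
$\frac{1}{x{\left(242,-189 \right)} + \left(\left(-63\right) \left(-24\right) + n\right)} = \frac{1}{\left(-189\right) 242 + \left(\left(-63\right) \left(-24\right) + \frac{169}{8}\right)} = \frac{1}{-45738 + \left(1512 + \frac{169}{8}\right)} = \frac{1}{-45738 + \frac{12265}{8}} = \frac{1}{- \frac{353639}{8}} = - \frac{8}{353639}$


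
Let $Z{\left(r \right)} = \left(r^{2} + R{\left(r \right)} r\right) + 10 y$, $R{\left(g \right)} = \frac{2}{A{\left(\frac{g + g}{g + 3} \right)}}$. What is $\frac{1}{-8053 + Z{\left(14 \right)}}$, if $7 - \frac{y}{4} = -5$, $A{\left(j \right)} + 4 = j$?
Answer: $- \frac{10}{73889} \approx -0.00013534$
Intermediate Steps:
$A{\left(j \right)} = -4 + j$
$y = 48$ ($y = 28 - -20 = 28 + 20 = 48$)
$R{\left(g \right)} = \frac{2}{-4 + \frac{2 g}{3 + g}}$ ($R{\left(g \right)} = \frac{2}{-4 + \frac{g + g}{g + 3}} = \frac{2}{-4 + \frac{2 g}{3 + g}}$)
$Z{\left(r \right)} = 480 + r^{2} + \frac{r \left(3 + r\right)}{-6 - r}$ ($Z{\left(r \right)} = \left(r^{2} + \frac{3 + r}{-6 - r} r\right) + 10 \cdot 48 = \left(r^{2} + \frac{r \left(3 + r\right)}{-6 - r}\right) + 480 = 480 + r^{2} + \frac{r \left(3 + r\right)}{-6 - r}$)
$\frac{1}{-8053 + Z{\left(14 \right)}} = \frac{1}{-8053 + \frac{2880 + 14^{3} + 5 \cdot 14^{2} + 477 \cdot 14}{6 + 14}} = \frac{1}{-8053 + \frac{2880 + 2744 + 5 \cdot 196 + 6678}{20}} = \frac{1}{-8053 + \frac{2880 + 2744 + 980 + 6678}{20}} = \frac{1}{-8053 + \frac{1}{20} \cdot 13282} = \frac{1}{-8053 + \frac{6641}{10}} = \frac{1}{- \frac{73889}{10}} = - \frac{10}{73889}$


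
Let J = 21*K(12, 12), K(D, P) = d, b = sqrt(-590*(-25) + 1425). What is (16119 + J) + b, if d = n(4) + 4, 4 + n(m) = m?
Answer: 16203 + 5*sqrt(647) ≈ 16330.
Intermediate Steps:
n(m) = -4 + m
b = 5*sqrt(647) (b = sqrt(14750 + 1425) = sqrt(16175) = 5*sqrt(647) ≈ 127.18)
d = 4 (d = (-4 + 4) + 4 = 0 + 4 = 4)
K(D, P) = 4
J = 84 (J = 21*4 = 84)
(16119 + J) + b = (16119 + 84) + 5*sqrt(647) = 16203 + 5*sqrt(647)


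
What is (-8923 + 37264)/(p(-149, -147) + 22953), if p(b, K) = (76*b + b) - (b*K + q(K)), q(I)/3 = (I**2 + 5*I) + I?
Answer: -28341/72604 ≈ -0.39035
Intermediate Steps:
q(I) = 3*I**2 + 18*I (q(I) = 3*((I**2 + 5*I) + I) = 3*(I**2 + 6*I) = 3*I**2 + 18*I)
p(b, K) = 77*b - K*b - 3*K*(6 + K) (p(b, K) = (76*b + b) - (b*K + 3*K*(6 + K)) = 77*b - (K*b + 3*K*(6 + K)) = 77*b + (-K*b - 3*K*(6 + K)) = 77*b - K*b - 3*K*(6 + K))
(-8923 + 37264)/(p(-149, -147) + 22953) = (-8923 + 37264)/((77*(-149) - 1*(-147)*(-149) - 3*(-147)*(6 - 147)) + 22953) = 28341/((-11473 - 21903 - 3*(-147)*(-141)) + 22953) = 28341/((-11473 - 21903 - 62181) + 22953) = 28341/(-95557 + 22953) = 28341/(-72604) = 28341*(-1/72604) = -28341/72604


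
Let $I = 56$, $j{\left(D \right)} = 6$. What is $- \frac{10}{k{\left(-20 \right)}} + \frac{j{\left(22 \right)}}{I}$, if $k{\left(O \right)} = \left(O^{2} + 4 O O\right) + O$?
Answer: $\frac{283}{2772} \approx 0.10209$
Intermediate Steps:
$k{\left(O \right)} = O + 5 O^{2}$ ($k{\left(O \right)} = \left(O^{2} + 4 O^{2}\right) + O = 5 O^{2} + O = O + 5 O^{2}$)
$- \frac{10}{k{\left(-20 \right)}} + \frac{j{\left(22 \right)}}{I} = - \frac{10}{\left(-20\right) \left(1 + 5 \left(-20\right)\right)} + \frac{6}{56} = - \frac{10}{\left(-20\right) \left(1 - 100\right)} + 6 \cdot \frac{1}{56} = - \frac{10}{\left(-20\right) \left(-99\right)} + \frac{3}{28} = - \frac{10}{1980} + \frac{3}{28} = \left(-10\right) \frac{1}{1980} + \frac{3}{28} = - \frac{1}{198} + \frac{3}{28} = \frac{283}{2772}$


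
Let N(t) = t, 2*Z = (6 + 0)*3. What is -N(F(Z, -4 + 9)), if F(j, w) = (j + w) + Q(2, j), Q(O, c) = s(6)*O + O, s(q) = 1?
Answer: -18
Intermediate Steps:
Z = 9 (Z = ((6 + 0)*3)/2 = (6*3)/2 = (½)*18 = 9)
Q(O, c) = 2*O (Q(O, c) = 1*O + O = O + O = 2*O)
F(j, w) = 4 + j + w (F(j, w) = (j + w) + 2*2 = (j + w) + 4 = 4 + j + w)
-N(F(Z, -4 + 9)) = -(4 + 9 + (-4 + 9)) = -(4 + 9 + 5) = -1*18 = -18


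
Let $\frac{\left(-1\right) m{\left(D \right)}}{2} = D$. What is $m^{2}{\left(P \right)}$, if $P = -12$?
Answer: $576$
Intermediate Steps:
$m{\left(D \right)} = - 2 D$
$m^{2}{\left(P \right)} = \left(\left(-2\right) \left(-12\right)\right)^{2} = 24^{2} = 576$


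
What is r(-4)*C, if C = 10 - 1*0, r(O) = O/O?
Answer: 10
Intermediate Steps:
r(O) = 1
C = 10 (C = 10 + 0 = 10)
r(-4)*C = 1*10 = 10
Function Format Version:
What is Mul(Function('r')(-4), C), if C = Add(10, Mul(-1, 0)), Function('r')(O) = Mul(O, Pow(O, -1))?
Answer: 10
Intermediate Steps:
Function('r')(O) = 1
C = 10 (C = Add(10, 0) = 10)
Mul(Function('r')(-4), C) = Mul(1, 10) = 10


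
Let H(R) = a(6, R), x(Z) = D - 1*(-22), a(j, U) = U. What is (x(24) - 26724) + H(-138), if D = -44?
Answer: -26884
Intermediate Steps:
x(Z) = -22 (x(Z) = -44 - 1*(-22) = -44 + 22 = -22)
H(R) = R
(x(24) - 26724) + H(-138) = (-22 - 26724) - 138 = -26746 - 138 = -26884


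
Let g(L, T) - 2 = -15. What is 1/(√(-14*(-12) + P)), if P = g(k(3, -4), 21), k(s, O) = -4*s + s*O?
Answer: √155/155 ≈ 0.080322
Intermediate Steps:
k(s, O) = -4*s + O*s
g(L, T) = -13 (g(L, T) = 2 - 15 = -13)
P = -13
1/(√(-14*(-12) + P)) = 1/(√(-14*(-12) - 13)) = 1/(√(168 - 13)) = 1/(√155) = √155/155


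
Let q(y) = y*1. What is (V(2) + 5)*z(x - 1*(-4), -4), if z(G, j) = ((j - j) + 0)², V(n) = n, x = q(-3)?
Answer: 0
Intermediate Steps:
q(y) = y
x = -3
z(G, j) = 0 (z(G, j) = (0 + 0)² = 0² = 0)
(V(2) + 5)*z(x - 1*(-4), -4) = (2 + 5)*0 = 7*0 = 0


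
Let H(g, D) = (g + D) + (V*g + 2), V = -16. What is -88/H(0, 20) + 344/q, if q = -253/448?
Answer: -155124/253 ≈ -613.14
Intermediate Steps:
q = -253/448 (q = -253*1/448 = -253/448 ≈ -0.56473)
H(g, D) = 2 + D - 15*g (H(g, D) = (g + D) + (-16*g + 2) = (D + g) + (2 - 16*g) = 2 + D - 15*g)
-88/H(0, 20) + 344/q = -88/(2 + 20 - 15*0) + 344/(-253/448) = -88/(2 + 20 + 0) + 344*(-448/253) = -88/22 - 154112/253 = -88*1/22 - 154112/253 = -4 - 154112/253 = -155124/253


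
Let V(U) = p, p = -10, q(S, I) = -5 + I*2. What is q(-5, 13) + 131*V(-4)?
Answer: -1289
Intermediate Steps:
q(S, I) = -5 + 2*I
V(U) = -10
q(-5, 13) + 131*V(-4) = (-5 + 2*13) + 131*(-10) = (-5 + 26) - 1310 = 21 - 1310 = -1289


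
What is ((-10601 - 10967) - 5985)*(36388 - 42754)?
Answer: 175402398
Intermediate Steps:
((-10601 - 10967) - 5985)*(36388 - 42754) = (-21568 - 5985)*(-6366) = -27553*(-6366) = 175402398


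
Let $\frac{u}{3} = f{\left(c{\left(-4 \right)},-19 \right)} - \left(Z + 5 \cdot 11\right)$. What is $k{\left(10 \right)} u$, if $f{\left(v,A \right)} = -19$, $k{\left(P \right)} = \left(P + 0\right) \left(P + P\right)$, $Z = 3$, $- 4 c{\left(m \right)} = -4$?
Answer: $-46200$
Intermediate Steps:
$c{\left(m \right)} = 1$ ($c{\left(m \right)} = \left(- \frac{1}{4}\right) \left(-4\right) = 1$)
$k{\left(P \right)} = 2 P^{2}$ ($k{\left(P \right)} = P 2 P = 2 P^{2}$)
$u = -231$ ($u = 3 \left(-19 - \left(3 + 5 \cdot 11\right)\right) = 3 \left(-19 - \left(3 + 55\right)\right) = 3 \left(-19 - 58\right) = 3 \left(-77\right) = -231$)
$k{\left(10 \right)} u = 2 \cdot 10^{2} \left(-231\right) = 2 \cdot 100 \left(-231\right) = 200 \left(-231\right) = -46200$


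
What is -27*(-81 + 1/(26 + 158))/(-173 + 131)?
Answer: -19161/368 ≈ -52.068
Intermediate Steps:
-27*(-81 + 1/(26 + 158))/(-173 + 131) = -27*(-81 + 1/184)/(-42) = -27*(-81 + 1/184)*(-1)/42 = -(-402381)*(-1)/(184*42) = -27*2129/1104 = -19161/368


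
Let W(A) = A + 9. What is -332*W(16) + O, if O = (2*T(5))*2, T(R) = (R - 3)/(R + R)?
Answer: -41496/5 ≈ -8299.2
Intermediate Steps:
W(A) = 9 + A
T(R) = (-3 + R)/(2*R) (T(R) = (-3 + R)/((2*R)) = (-3 + R)*(1/(2*R)) = (-3 + R)/(2*R))
O = ⅘ (O = (2*((½)*(-3 + 5)/5))*2 = (2*((½)*(⅕)*2))*2 = (2*(⅕))*2 = (⅖)*2 = ⅘ ≈ 0.80000)
-332*W(16) + O = -332*(9 + 16) + ⅘ = -332*25 + ⅘ = -8300 + ⅘ = -41496/5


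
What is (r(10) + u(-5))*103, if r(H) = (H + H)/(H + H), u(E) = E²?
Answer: 2678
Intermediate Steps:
r(H) = 1 (r(H) = (2*H)/((2*H)) = (2*H)*(1/(2*H)) = 1)
(r(10) + u(-5))*103 = (1 + (-5)²)*103 = (1 + 25)*103 = 26*103 = 2678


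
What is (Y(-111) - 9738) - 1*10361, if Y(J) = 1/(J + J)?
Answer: -4461979/222 ≈ -20099.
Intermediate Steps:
Y(J) = 1/(2*J)
(Y(-111) - 9738) - 1*10361 = ((½)/(-111) - 9738) - 1*10361 = ((½)*(-1/111) - 9738) - 10361 = (-1/222 - 9738) - 10361 = -2161837/222 - 10361 = -4461979/222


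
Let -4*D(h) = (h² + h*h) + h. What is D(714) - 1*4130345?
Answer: -8770843/2 ≈ -4.3854e+6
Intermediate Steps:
D(h) = -h²/2 - h/4 (D(h) = -((h² + h*h) + h)/4 = -((h² + h²) + h)/4 = -(2*h² + h)/4 = -(h + 2*h²)/4 = -h²/2 - h/4)
D(714) - 1*4130345 = -¼*714*(1 + 2*714) - 1*4130345 = -¼*714*(1 + 1428) - 4130345 = -¼*714*1429 - 4130345 = -510153/2 - 4130345 = -8770843/2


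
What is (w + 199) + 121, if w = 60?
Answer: 380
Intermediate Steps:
(w + 199) + 121 = (60 + 199) + 121 = 259 + 121 = 380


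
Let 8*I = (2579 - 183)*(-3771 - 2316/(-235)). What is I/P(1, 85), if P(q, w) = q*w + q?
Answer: -529437531/40420 ≈ -13098.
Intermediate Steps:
P(q, w) = q + q*w
I = -529437531/470 (I = ((2579 - 183)*(-3771 - 2316/(-235)))/8 = (2396*(-3771 - 2316*(-1/235)))/8 = (2396*(-3771 + 2316/235))/8 = (2396*(-883869/235))/8 = (1/8)*(-2117750124/235) = -529437531/470 ≈ -1.1265e+6)
I/P(1, 85) = -529437531/(470*(1 + 85)) = -529437531/(470*(1*86)) = -529437531/470/86 = -529437531/470*1/86 = -529437531/40420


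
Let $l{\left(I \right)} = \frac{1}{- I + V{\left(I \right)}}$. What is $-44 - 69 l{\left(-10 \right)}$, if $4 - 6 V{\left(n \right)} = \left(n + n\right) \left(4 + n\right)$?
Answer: $- \frac{1025}{28} \approx -36.607$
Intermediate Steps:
$V{\left(n \right)} = \frac{2}{3} - \frac{n \left(4 + n\right)}{3}$ ($V{\left(n \right)} = \frac{2}{3} - \frac{\left(n + n\right) \left(4 + n\right)}{6} = \frac{2}{3} - \frac{2 n \left(4 + n\right)}{6} = \frac{2}{3} - \frac{n \left(4 + n\right)}{3}$)
$l{\left(I \right)} = \frac{1}{\frac{2}{3} - \frac{7 I}{3} - \frac{I^{2}}{3}}$ ($l{\left(I \right)} = \frac{1}{- I - \left(- \frac{2}{3} + \frac{I^{2}}{3} + \frac{4 I}{3}\right)} = \frac{1}{\frac{2}{3} - \frac{7 I}{3} - \frac{I^{2}}{3}}$)
$-44 - 69 l{\left(-10 \right)} = -44 - 69 \left(- \frac{3}{-2 + \left(-10\right)^{2} + 7 \left(-10\right)}\right) = -44 - 69 \left(- \frac{3}{-2 + 100 - 70}\right) = -44 - 69 \left(- \frac{3}{28}\right) = -44 - 69 \left(\left(-3\right) \frac{1}{28}\right) = -44 - - \frac{207}{28} = -44 + \frac{207}{28} = - \frac{1025}{28}$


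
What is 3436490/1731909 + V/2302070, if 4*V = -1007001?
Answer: 29900128042291/15947903006520 ≈ 1.8749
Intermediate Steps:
V = -1007001/4 (V = (¼)*(-1007001) = -1007001/4 ≈ -2.5175e+5)
3436490/1731909 + V/2302070 = 3436490/1731909 - 1007001/4/2302070 = 3436490*(1/1731909) - 1007001/4*1/2302070 = 3436490/1731909 - 1007001/9208280 = 29900128042291/15947903006520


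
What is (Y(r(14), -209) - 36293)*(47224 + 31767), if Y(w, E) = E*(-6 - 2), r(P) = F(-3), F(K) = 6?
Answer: -2734747411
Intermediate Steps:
r(P) = 6
Y(w, E) = -8*E (Y(w, E) = E*(-8) = -8*E)
(Y(r(14), -209) - 36293)*(47224 + 31767) = (-8*(-209) - 36293)*(47224 + 31767) = (1672 - 36293)*78991 = -34621*78991 = -2734747411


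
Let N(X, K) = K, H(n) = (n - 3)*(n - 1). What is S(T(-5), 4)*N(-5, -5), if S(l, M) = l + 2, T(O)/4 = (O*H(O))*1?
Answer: 4790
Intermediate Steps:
H(n) = (-1 + n)*(-3 + n) (H(n) = (-3 + n)*(-1 + n) = (-1 + n)*(-3 + n))
T(O) = 4*O*(3 + O² - 4*O) (T(O) = 4*((O*(3 + O² - 4*O))*1) = 4*(O*(3 + O² - 4*O)) = 4*O*(3 + O² - 4*O))
S(l, M) = 2 + l
S(T(-5), 4)*N(-5, -5) = (2 + 4*(-5)*(3 + (-5)² - 4*(-5)))*(-5) = (2 + 4*(-5)*(3 + 25 + 20))*(-5) = (2 + 4*(-5)*48)*(-5) = (2 - 960)*(-5) = -958*(-5) = 4790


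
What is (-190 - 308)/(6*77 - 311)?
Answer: -498/151 ≈ -3.2980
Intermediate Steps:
(-190 - 308)/(6*77 - 311) = -498/(462 - 311) = -498/151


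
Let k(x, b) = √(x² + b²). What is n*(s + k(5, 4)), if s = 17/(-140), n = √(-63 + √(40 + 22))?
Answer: √(-63 + √62)*(-17/140 + √41) ≈ 46.64*I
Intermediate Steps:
k(x, b) = √(b² + x²)
n = √(-63 + √62) ≈ 7.4247*I
s = -17/140 (s = 17*(-1/140) = -17/140 ≈ -0.12143)
n*(s + k(5, 4)) = √(-63 + √62)*(-17/140 + √(4² + 5²)) = √(-63 + √62)*(-17/140 + √(16 + 25)) = √(-63 + √62)*(-17/140 + √41)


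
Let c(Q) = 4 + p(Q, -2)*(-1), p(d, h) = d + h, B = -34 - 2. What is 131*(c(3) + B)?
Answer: -4323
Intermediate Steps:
B = -36
c(Q) = 6 - Q (c(Q) = 4 + (Q - 2)*(-1) = 4 + (-2 + Q)*(-1) = 4 + (2 - Q) = 6 - Q)
131*(c(3) + B) = 131*((6 - 1*3) - 36) = 131*((6 - 3) - 36) = 131*(3 - 36) = 131*(-33) = -4323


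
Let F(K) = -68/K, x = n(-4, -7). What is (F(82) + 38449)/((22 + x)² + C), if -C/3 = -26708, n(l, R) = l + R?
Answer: 315275/658009 ≈ 0.47913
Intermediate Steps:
n(l, R) = R + l
x = -11 (x = -7 - 4 = -11)
C = 80124 (C = -3*(-26708) = 80124)
(F(82) + 38449)/((22 + x)² + C) = (-68/82 + 38449)/((22 - 11)² + 80124) = (-68*1/82 + 38449)/(11² + 80124) = (-34/41 + 38449)/(121 + 80124) = (1576375/41)/80245 = (1576375/41)*(1/80245) = 315275/658009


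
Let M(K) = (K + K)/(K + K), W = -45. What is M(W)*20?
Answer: 20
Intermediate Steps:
M(K) = 1 (M(K) = (2*K)/((2*K)) = (2*K)*(1/(2*K)) = 1)
M(W)*20 = 1*20 = 20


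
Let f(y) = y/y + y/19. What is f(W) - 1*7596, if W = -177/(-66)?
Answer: -3174651/418 ≈ -7594.9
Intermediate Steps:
W = 59/22 (W = -177*(-1/66) = 59/22 ≈ 2.6818)
f(y) = 1 + y/19 (f(y) = 1 + y*(1/19) = 1 + y/19)
f(W) - 1*7596 = (1 + (1/19)*(59/22)) - 1*7596 = (1 + 59/418) - 7596 = 477/418 - 7596 = -3174651/418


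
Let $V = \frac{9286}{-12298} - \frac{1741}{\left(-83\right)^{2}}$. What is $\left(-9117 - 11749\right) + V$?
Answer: $- \frac{883936070262}{42360461} \approx -20867.0$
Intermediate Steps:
$V = - \frac{42691036}{42360461}$ ($V = 9286 \left(- \frac{1}{12298}\right) - \frac{1741}{6889} = - \frac{4643}{6149} - \frac{1741}{6889} = - \frac{42691036}{42360461} \approx -1.0078$)
$\left(-9117 - 11749\right) + V = \left(-9117 - 11749\right) - \frac{42691036}{42360461} = -20866 - \frac{42691036}{42360461} = - \frac{883936070262}{42360461}$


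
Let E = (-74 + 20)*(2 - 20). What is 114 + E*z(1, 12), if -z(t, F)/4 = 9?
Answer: -34878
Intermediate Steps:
E = 972 (E = -54*(-18) = 972)
z(t, F) = -36 (z(t, F) = -4*9 = -36)
114 + E*z(1, 12) = 114 + 972*(-36) = 114 - 34992 = -34878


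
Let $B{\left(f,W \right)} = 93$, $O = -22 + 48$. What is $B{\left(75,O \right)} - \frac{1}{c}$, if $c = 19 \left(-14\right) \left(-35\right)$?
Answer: $\frac{865829}{9310} \approx 93.0$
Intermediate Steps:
$O = 26$
$c = 9310$ ($c = \left(-266\right) \left(-35\right) = 9310$)
$B{\left(75,O \right)} - \frac{1}{c} = 93 - \frac{1}{9310} = \frac{865829}{9310}$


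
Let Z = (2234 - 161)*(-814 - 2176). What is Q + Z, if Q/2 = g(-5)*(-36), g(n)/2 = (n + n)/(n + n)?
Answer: -6198414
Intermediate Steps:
Z = -6198270 (Z = 2073*(-2990) = -6198270)
g(n) = 2 (g(n) = 2*((n + n)/(n + n)) = 2*((2*n)/((2*n))) = 2*((2*n)*(1/(2*n))) = 2*1 = 2)
Q = -144 (Q = 2*(2*(-36)) = 2*(-72) = -144)
Q + Z = -144 - 6198270 = -6198414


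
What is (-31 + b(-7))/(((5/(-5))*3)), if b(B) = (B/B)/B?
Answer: 218/21 ≈ 10.381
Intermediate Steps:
b(B) = 1/B
(-31 + b(-7))/(((5/(-5))*3)) = (-31 + 1/(-7))/(((5/(-5))*3)) = (-31 - ⅐)/((-⅕*5*3)) = -218/(7*((-1*3))) = -218/7/(-3) = -218/7*(-⅓) = 218/21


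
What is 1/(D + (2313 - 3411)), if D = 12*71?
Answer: -1/246 ≈ -0.0040650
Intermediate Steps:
D = 852
1/(D + (2313 - 3411)) = 1/(852 + (2313 - 3411)) = 1/(852 - 1098) = 1/(-246) = -1/246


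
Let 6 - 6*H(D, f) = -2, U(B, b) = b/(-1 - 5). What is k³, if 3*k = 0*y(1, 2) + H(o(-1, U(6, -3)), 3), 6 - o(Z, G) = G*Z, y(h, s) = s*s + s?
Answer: 64/729 ≈ 0.087791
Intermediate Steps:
U(B, b) = -b/6 (U(B, b) = b/(-6) = -b/6)
y(h, s) = s + s² (y(h, s) = s² + s = s + s²)
o(Z, G) = 6 - G*Z
H(D, f) = 4/3 (H(D, f) = 1 - ⅙*(-2) = 1 + ⅓ = 4/3)
k = 4/9 (k = (0*(2*(1 + 2)) + 4/3)/3 = (0*(2*3) + 4/3)/3 = (0*6 + 4/3)/3 = (0 + 4/3)/3 = (⅓)*(4/3) = 4/9 ≈ 0.44444)
k³ = (4/9)³ = 64/729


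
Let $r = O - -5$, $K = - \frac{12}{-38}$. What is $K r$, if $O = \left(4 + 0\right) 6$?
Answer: $\frac{174}{19} \approx 9.1579$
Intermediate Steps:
$O = 24$ ($O = 4 \cdot 6 = 24$)
$K = \frac{6}{19}$ ($K = \left(-12\right) \left(- \frac{1}{38}\right) = \frac{6}{19} \approx 0.31579$)
$r = 29$ ($r = 24 - -5 = 24 + 5 = 29$)
$K r = \frac{6}{19} \cdot 29 = \frac{174}{19}$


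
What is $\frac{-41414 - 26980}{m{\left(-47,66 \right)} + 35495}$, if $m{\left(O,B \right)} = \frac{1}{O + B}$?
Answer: $- \frac{216581}{112401} \approx -1.9269$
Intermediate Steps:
$m{\left(O,B \right)} = \frac{1}{B + O}$
$\frac{-41414 - 26980}{m{\left(-47,66 \right)} + 35495} = \frac{-41414 - 26980}{\frac{1}{66 - 47} + 35495} = - \frac{68394}{\frac{1}{19} + 35495} = - \frac{68394}{\frac{674406}{19}} = \left(-68394\right) \frac{19}{674406} = - \frac{216581}{112401}$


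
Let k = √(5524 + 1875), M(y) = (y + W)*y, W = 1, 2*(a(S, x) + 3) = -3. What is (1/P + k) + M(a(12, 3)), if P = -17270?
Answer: 544003/34540 + 7*√151 ≈ 101.77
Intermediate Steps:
a(S, x) = -9/2 (a(S, x) = -3 + (½)*(-3) = -3 - 3/2 = -9/2)
M(y) = y*(1 + y) (M(y) = (y + 1)*y = (1 + y)*y = y*(1 + y))
k = 7*√151 (k = √7399 = 7*√151 ≈ 86.017)
(1/P + k) + M(a(12, 3)) = (1/(-17270) + 7*√151) - 9*(1 - 9/2)/2 = (-1/17270 + 7*√151) - 9/2*(-7/2) = (-1/17270 + 7*√151) + 63/4 = 544003/34540 + 7*√151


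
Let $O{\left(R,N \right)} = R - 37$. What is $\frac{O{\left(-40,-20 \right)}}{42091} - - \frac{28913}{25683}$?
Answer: $\frac{24795908}{22061697} \approx 1.1239$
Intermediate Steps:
$O{\left(R,N \right)} = -37 + R$
$\frac{O{\left(-40,-20 \right)}}{42091} - - \frac{28913}{25683} = \frac{-37 - 40}{42091} - - \frac{28913}{25683} = \left(-77\right) \frac{1}{42091} - \left(-28913\right) \frac{1}{25683} = - \frac{11}{6013} - - \frac{28913}{25683} = - \frac{11}{6013} + \frac{28913}{25683} = \frac{24795908}{22061697}$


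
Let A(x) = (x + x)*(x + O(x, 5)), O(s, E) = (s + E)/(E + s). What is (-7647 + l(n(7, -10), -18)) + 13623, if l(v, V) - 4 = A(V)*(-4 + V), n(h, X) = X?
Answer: -7484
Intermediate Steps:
O(s, E) = 1 (O(s, E) = (E + s)/(E + s) = 1)
A(x) = 2*x*(1 + x) (A(x) = (x + x)*(x + 1) = (2*x)*(1 + x) = 2*x*(1 + x))
l(v, V) = 4 + 2*V*(1 + V)*(-4 + V) (l(v, V) = 4 + (2*V*(1 + V))*(-4 + V) = 4 + 2*V*(1 + V)*(-4 + V))
(-7647 + l(n(7, -10), -18)) + 13623 = (-7647 + (4 - 8*(-18) - 6*(-18)² + 2*(-18)³)) + 13623 = (-7647 + (4 + 144 - 6*324 + 2*(-5832))) + 13623 = (-7647 + (4 + 144 - 1944 - 11664)) + 13623 = (-7647 - 13460) + 13623 = -21107 + 13623 = -7484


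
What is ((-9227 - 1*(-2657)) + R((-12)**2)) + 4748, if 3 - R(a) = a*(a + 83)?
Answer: -34507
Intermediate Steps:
R(a) = 3 - a*(83 + a) (R(a) = 3 - a*(a + 83) = 3 - a*(83 + a))
((-9227 - 1*(-2657)) + R((-12)**2)) + 4748 = ((-9227 - 1*(-2657)) + (3 - ((-12)**2)**2 - 83*(-12)**2)) + 4748 = ((-9227 + 2657) + (3 - 1*144**2 - 83*144)) + 4748 = (-6570 + (3 - 1*20736 - 11952)) + 4748 = (-6570 + (3 - 20736 - 11952)) + 4748 = (-6570 - 32685) + 4748 = -39255 + 4748 = -34507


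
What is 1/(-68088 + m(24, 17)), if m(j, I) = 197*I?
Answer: -1/64739 ≈ -1.5447e-5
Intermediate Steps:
1/(-68088 + m(24, 17)) = 1/(-68088 + 197*17) = 1/(-68088 + 3349) = 1/(-64739) = -1/64739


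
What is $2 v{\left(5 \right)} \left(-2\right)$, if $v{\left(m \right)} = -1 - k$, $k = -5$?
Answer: $-16$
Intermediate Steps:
$v{\left(m \right)} = 4$ ($v{\left(m \right)} = -1 - -5 = -1 + 5 = 4$)
$2 v{\left(5 \right)} \left(-2\right) = 2 \cdot 4 \left(-2\right) = 8 \left(-2\right) = -16$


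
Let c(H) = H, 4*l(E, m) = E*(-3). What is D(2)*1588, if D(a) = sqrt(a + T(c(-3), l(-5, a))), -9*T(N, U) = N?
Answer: 1588*sqrt(21)/3 ≈ 2425.7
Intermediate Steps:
l(E, m) = -3*E/4 (l(E, m) = (E*(-3))/4 = (-3*E)/4 = -3*E/4)
T(N, U) = -N/9
D(a) = sqrt(1/3 + a) (D(a) = sqrt(a - 1/9*(-3)) = sqrt(a + 1/3) = sqrt(1/3 + a))
D(2)*1588 = (sqrt(3 + 9*2)/3)*1588 = (sqrt(3 + 18)/3)*1588 = (sqrt(21)/3)*1588 = 1588*sqrt(21)/3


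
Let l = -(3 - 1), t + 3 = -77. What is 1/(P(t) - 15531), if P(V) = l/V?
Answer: -40/621239 ≈ -6.4387e-5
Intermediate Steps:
t = -80 (t = -3 - 77 = -80)
l = -2 (l = -1*2 = -2)
P(V) = -2/V
1/(P(t) - 15531) = 1/(-2/(-80) - 15531) = 1/(-2*(-1/80) - 15531) = 1/(1/40 - 15531) = 1/(-621239/40) = -40/621239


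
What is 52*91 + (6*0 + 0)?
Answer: 4732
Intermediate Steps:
52*91 + (6*0 + 0) = 4732 + (0 + 0) = 4732 + 0 = 4732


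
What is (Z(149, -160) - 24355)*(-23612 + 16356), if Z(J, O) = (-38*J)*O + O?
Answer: -6395474680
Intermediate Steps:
Z(J, O) = O - 38*J*O (Z(J, O) = -38*J*O + O = O - 38*J*O)
(Z(149, -160) - 24355)*(-23612 + 16356) = (-160*(1 - 38*149) - 24355)*(-23612 + 16356) = (-160*(1 - 5662) - 24355)*(-7256) = (-160*(-5661) - 24355)*(-7256) = (905760 - 24355)*(-7256) = 881405*(-7256) = -6395474680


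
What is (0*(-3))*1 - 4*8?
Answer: -32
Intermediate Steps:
(0*(-3))*1 - 4*8 = 0*1 - 32 = 0 - 32 = -32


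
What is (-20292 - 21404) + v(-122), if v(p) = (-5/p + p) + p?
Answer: -5116675/122 ≈ -41940.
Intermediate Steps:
v(p) = -5/p + 2*p (v(p) = (p - 5/p) + p = -5/p + 2*p)
(-20292 - 21404) + v(-122) = (-20292 - 21404) + (-5/(-122) + 2*(-122)) = -41696 + (-5*(-1/122) - 244) = -41696 + (5/122 - 244) = -41696 - 29763/122 = -5116675/122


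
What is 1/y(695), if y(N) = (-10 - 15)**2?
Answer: 1/625 ≈ 0.0016000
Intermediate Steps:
y(N) = 625 (y(N) = (-25)**2 = 625)
1/y(695) = 1/625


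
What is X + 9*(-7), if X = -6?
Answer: -69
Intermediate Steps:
X + 9*(-7) = -6 + 9*(-7) = -6 - 63 = -69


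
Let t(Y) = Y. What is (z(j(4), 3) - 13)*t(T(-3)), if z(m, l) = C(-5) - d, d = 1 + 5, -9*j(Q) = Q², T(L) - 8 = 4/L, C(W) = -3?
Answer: -440/3 ≈ -146.67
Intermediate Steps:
T(L) = 8 + 4/L
j(Q) = -Q²/9
d = 6
z(m, l) = -9 (z(m, l) = -3 - 1*6 = -3 - 6 = -9)
(z(j(4), 3) - 13)*t(T(-3)) = (-9 - 13)*(8 + 4/(-3)) = -22*(8 + 4*(-⅓)) = -22*(8 - 4/3) = -22*20/3 = -440/3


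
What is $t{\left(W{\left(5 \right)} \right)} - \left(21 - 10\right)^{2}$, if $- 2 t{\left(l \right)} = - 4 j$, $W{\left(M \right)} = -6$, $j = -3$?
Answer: $-127$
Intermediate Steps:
$t{\left(l \right)} = -6$ ($t{\left(l \right)} = - \frac{\left(-4\right) \left(-3\right)}{2} = \left(- \frac{1}{2}\right) 12 = -6$)
$t{\left(W{\left(5 \right)} \right)} - \left(21 - 10\right)^{2} = -6 - \left(21 - 10\right)^{2} = -6 - 11^{2} = -6 - 121 = -127$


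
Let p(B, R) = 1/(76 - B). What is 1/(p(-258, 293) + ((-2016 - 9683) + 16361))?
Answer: 334/1557109 ≈ 0.00021450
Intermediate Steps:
1/(p(-258, 293) + ((-2016 - 9683) + 16361)) = 1/(-1/(-76 - 258) + ((-2016 - 9683) + 16361)) = 1/(-1/(-334) + (-11699 + 16361)) = 1/(-1*(-1/334) + 4662) = 1/(1/334 + 4662) = 1/(1557109/334) = 334/1557109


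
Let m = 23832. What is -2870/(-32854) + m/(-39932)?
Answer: -83546461/163990741 ≈ -0.50946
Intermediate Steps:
-2870/(-32854) + m/(-39932) = -2870/(-32854) + 23832/(-39932) = -2870*(-1/32854) + 23832*(-1/39932) = 1435/16427 - 5958/9983 = -83546461/163990741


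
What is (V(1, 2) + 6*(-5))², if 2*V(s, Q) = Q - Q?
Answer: 900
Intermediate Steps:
V(s, Q) = 0 (V(s, Q) = (Q - Q)/2 = (½)*0 = 0)
(V(1, 2) + 6*(-5))² = (0 + 6*(-5))² = (0 - 30)² = (-30)² = 900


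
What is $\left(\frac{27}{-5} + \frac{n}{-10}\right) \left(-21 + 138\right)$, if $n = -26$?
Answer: $- \frac{1638}{5} \approx -327.6$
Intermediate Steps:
$\left(\frac{27}{-5} + \frac{n}{-10}\right) \left(-21 + 138\right) = \left(\frac{27}{-5} - \frac{26}{-10}\right) \left(-21 + 138\right) = \left(27 \left(- \frac{1}{5}\right) - - \frac{13}{5}\right) 117 = \left(- \frac{27}{5} + \frac{13}{5}\right) 117 = \left(- \frac{14}{5}\right) 117 = - \frac{1638}{5}$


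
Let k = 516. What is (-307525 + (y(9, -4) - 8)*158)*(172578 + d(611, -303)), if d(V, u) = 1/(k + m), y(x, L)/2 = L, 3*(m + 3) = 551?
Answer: -111832403595219/2090 ≈ -5.3508e+10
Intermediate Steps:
m = 542/3 (m = -3 + (⅓)*551 = -3 + 551/3 = 542/3 ≈ 180.67)
y(x, L) = 2*L
d(V, u) = 3/2090 (d(V, u) = 1/(516 + 542/3) = 1/(2090/3) = 3/2090)
(-307525 + (y(9, -4) - 8)*158)*(172578 + d(611, -303)) = (-307525 + (2*(-4) - 8)*158)*(172578 + 3/2090) = (-307525 + (-8 - 8)*158)*(360688023/2090) = (-307525 - 16*158)*(360688023/2090) = (-307525 - 2528)*(360688023/2090) = -310053*360688023/2090 = -111832403595219/2090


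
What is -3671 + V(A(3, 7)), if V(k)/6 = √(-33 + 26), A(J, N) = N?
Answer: -3671 + 6*I*√7 ≈ -3671.0 + 15.875*I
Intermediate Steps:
V(k) = 6*I*√7 (V(k) = 6*√(-33 + 26) = 6*√(-7) = 6*(I*√7) = 6*I*√7)
-3671 + V(A(3, 7)) = -3671 + 6*I*√7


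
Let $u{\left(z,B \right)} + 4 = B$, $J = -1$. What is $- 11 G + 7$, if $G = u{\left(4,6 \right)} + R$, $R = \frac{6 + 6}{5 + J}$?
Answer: $-48$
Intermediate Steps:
$u{\left(z,B \right)} = -4 + B$
$R = 3$ ($R = \frac{6 + 6}{5 - 1} = \frac{12}{4} = 12 \cdot \frac{1}{4} = 3$)
$G = 5$ ($G = \left(-4 + 6\right) + 3 = 2 + 3 = 5$)
$- 11 G + 7 = \left(-11\right) 5 + 7 = -55 + 7 = -48$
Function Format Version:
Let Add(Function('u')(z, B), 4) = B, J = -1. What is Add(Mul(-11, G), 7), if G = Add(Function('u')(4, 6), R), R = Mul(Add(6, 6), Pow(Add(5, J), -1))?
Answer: -48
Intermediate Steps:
Function('u')(z, B) = Add(-4, B)
R = 3 (R = Mul(Add(6, 6), Pow(Add(5, -1), -1)) = Mul(12, Pow(4, -1)) = Mul(12, Rational(1, 4)) = 3)
G = 5 (G = Add(Add(-4, 6), 3) = Add(2, 3) = 5)
Add(Mul(-11, G), 7) = Add(Mul(-11, 5), 7) = Add(-55, 7) = -48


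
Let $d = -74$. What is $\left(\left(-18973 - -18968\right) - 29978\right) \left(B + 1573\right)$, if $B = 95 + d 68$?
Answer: $100862812$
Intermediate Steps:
$B = -4937$ ($B = 95 - 5032 = -4937$)
$\left(\left(-18973 - -18968\right) - 29978\right) \left(B + 1573\right) = \left(\left(-18973 - -18968\right) - 29978\right) \left(-4937 + 1573\right) = \left(\left(-18973 + 18968\right) - 29978\right) \left(-3364\right) = \left(-5 - 29978\right) \left(-3364\right) = \left(-29983\right) \left(-3364\right) = 100862812$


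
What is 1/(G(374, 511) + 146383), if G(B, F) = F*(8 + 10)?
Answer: 1/155581 ≈ 6.4275e-6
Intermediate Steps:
G(B, F) = 18*F (G(B, F) = F*18 = 18*F)
1/(G(374, 511) + 146383) = 1/(18*511 + 146383) = 1/(9198 + 146383) = 1/155581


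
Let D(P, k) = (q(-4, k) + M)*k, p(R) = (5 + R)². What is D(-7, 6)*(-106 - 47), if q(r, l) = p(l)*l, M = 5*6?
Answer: -694008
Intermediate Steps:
M = 30
q(r, l) = l*(5 + l)² (q(r, l) = (5 + l)²*l = l*(5 + l)²)
D(P, k) = k*(30 + k*(5 + k)²) (D(P, k) = (k*(5 + k)² + 30)*k = (30 + k*(5 + k)²)*k = k*(30 + k*(5 + k)²))
D(-7, 6)*(-106 - 47) = (6*(30 + 6*(5 + 6)²))*(-106 - 47) = (6*(30 + 6*11²))*(-153) = (6*(30 + 6*121))*(-153) = (6*(30 + 726))*(-153) = (6*756)*(-153) = 4536*(-153) = -694008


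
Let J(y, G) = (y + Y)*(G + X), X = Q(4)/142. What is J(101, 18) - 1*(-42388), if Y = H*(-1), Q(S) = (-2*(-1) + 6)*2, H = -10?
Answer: 3152294/71 ≈ 44399.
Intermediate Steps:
Q(S) = 16 (Q(S) = (2 + 6)*2 = 8*2 = 16)
X = 8/71 (X = 16/142 = 16*(1/142) = 8/71 ≈ 0.11268)
Y = 10 (Y = -10*(-1) = 10)
J(y, G) = (10 + y)*(8/71 + G) (J(y, G) = (y + 10)*(G + 8/71) = (10 + y)*(8/71 + G))
J(101, 18) - 1*(-42388) = (80/71 + 10*18 + (8/71)*101 + 18*101) - 1*(-42388) = (80/71 + 180 + 808/71 + 1818) + 42388 = 142746/71 + 42388 = 3152294/71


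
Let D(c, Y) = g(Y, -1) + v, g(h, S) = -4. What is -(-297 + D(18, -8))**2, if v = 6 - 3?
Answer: -88804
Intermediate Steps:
v = 3
D(c, Y) = -1 (D(c, Y) = -4 + 3 = -1)
-(-297 + D(18, -8))**2 = -(-297 - 1)**2 = -1*(-298)**2 = -1*88804 = -88804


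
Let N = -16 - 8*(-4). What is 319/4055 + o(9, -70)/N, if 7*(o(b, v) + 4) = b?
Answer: -41317/454160 ≈ -0.090975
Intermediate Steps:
o(b, v) = -4 + b/7
N = 16 (N = -16 + 32 = 16)
319/4055 + o(9, -70)/N = 319/4055 + (-4 + (⅐)*9)/16 = 319*(1/4055) + (-4 + 9/7)*(1/16) = 319/4055 - 19/7*1/16 = 319/4055 - 19/112 = -41317/454160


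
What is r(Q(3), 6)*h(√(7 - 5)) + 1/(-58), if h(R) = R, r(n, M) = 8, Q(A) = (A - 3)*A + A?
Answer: -1/58 + 8*√2 ≈ 11.296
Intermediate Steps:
Q(A) = A + A*(-3 + A) (Q(A) = (-3 + A)*A + A = A*(-3 + A) + A = A + A*(-3 + A))
r(Q(3), 6)*h(√(7 - 5)) + 1/(-58) = 8*√(7 - 5) + 1/(-58) = 8*√2 - 1/58 = -1/58 + 8*√2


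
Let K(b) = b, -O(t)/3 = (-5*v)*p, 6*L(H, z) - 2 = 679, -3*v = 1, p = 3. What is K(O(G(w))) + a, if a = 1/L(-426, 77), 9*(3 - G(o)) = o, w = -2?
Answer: -3403/227 ≈ -14.991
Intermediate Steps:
v = -⅓ (v = -⅓*1 = -⅓ ≈ -0.33333)
G(o) = 3 - o/9
L(H, z) = 227/2 (L(H, z) = ⅓ + (⅙)*679 = ⅓ + 679/6 = 227/2)
O(t) = -15 (O(t) = -3*(-5*(-⅓))*3 = -5*3 = -3*5 = -15)
a = 2/227 (a = 1/(227/2) = 2/227 ≈ 0.0088106)
K(O(G(w))) + a = -15 + 2/227 = -3403/227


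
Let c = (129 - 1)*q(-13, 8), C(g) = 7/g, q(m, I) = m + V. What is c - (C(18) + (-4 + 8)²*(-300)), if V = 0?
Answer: 56441/18 ≈ 3135.6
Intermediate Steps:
q(m, I) = m (q(m, I) = m + 0 = m)
c = -1664 (c = (129 - 1)*(-13) = 128*(-13) = -1664)
c - (C(18) + (-4 + 8)²*(-300)) = -1664 - (7/18 + (-4 + 8)²*(-300)) = -1664 - (7*(1/18) + 4²*(-300)) = -1664 - (7/18 + 16*(-300)) = -1664 - (7/18 - 4800) = -1664 - 1*(-86393/18) = -1664 + 86393/18 = 56441/18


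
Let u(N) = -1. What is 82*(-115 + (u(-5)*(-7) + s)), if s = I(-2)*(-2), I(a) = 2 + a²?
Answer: -9840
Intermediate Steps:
s = -12 (s = (2 + (-2)²)*(-2) = (2 + 4)*(-2) = 6*(-2) = -12)
82*(-115 + (u(-5)*(-7) + s)) = 82*(-115 + (-1*(-7) - 12)) = 82*(-115 + (7 - 12)) = 82*(-115 - 5) = 82*(-120) = -9840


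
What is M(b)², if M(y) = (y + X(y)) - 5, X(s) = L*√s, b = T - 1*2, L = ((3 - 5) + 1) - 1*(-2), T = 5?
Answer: (2 - √3)² ≈ 0.071797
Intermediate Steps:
L = 1 (L = (-2 + 1) + 2 = -1 + 2 = 1)
b = 3 (b = 5 - 1*2 = 5 - 2 = 3)
X(s) = √s (X(s) = 1*√s = √s)
M(y) = -5 + y + √y (M(y) = (y + √y) - 5 = -5 + y + √y)
M(b)² = (-5 + 3 + √3)² = (-2 + √3)²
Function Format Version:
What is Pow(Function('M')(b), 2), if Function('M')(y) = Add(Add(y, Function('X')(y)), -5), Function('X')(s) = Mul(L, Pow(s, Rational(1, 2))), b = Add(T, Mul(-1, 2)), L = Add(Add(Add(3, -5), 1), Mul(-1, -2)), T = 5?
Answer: Pow(Add(2, Mul(-1, Pow(3, Rational(1, 2)))), 2) ≈ 0.071797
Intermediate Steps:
L = 1 (L = Add(Add(-2, 1), 2) = Add(-1, 2) = 1)
b = 3 (b = Add(5, Mul(-1, 2)) = Add(5, -2) = 3)
Function('X')(s) = Pow(s, Rational(1, 2)) (Function('X')(s) = Mul(1, Pow(s, Rational(1, 2))) = Pow(s, Rational(1, 2)))
Function('M')(y) = Add(-5, y, Pow(y, Rational(1, 2))) (Function('M')(y) = Add(Add(y, Pow(y, Rational(1, 2))), -5) = Add(-5, y, Pow(y, Rational(1, 2))))
Pow(Function('M')(b), 2) = Pow(Add(-5, 3, Pow(3, Rational(1, 2))), 2) = Pow(Add(-2, Pow(3, Rational(1, 2))), 2)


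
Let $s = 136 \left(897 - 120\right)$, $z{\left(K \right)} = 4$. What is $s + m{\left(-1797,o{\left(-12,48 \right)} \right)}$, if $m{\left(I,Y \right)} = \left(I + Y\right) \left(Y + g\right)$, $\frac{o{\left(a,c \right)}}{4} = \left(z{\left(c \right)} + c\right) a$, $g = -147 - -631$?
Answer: $8743188$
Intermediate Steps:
$g = 484$ ($g = -147 + 631 = 484$)
$o{\left(a,c \right)} = 4 a \left(4 + c\right)$ ($o{\left(a,c \right)} = 4 \left(4 + c\right) a = 4 a \left(4 + c\right)$)
$m{\left(I,Y \right)} = \left(484 + Y\right) \left(I + Y\right)$ ($m{\left(I,Y \right)} = \left(I + Y\right) \left(Y + 484\right) = \left(I + Y\right) \left(484 + Y\right) = \left(484 + Y\right) \left(I + Y\right)$)
$s = 105672$ ($s = 136 \cdot 777 = 105672$)
$s + m{\left(-1797,o{\left(-12,48 \right)} \right)} = 105672 + \left(\left(4 \left(-12\right) \left(4 + 48\right)\right)^{2} + 484 \left(-1797\right) + 484 \cdot 4 \left(-12\right) \left(4 + 48\right) - 1797 \cdot 4 \left(-12\right) \left(4 + 48\right)\right) = 105672 + \left(\left(4 \left(-12\right) 52\right)^{2} - 869748 + 484 \cdot 4 \left(-12\right) 52 - 1797 \cdot 4 \left(-12\right) 52\right) = 105672 + \left(\left(-2496\right)^{2} - 869748 + 484 \left(-2496\right) - -4485312\right) = 105672 + \left(6230016 - 869748 - 1208064 + 4485312\right) = 105672 + 8637516 = 8743188$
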